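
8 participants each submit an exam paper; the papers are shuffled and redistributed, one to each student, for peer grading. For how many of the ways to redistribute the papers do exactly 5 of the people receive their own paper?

112

Choose which 5 of the 8 are fixed: C(8,5) = 56.
The remaining 3 must be deranged: !3 = 2.
Total: 56 × 2 = 112.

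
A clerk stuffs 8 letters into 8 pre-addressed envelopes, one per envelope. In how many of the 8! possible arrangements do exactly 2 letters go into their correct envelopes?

Choose which 2 of the 8 are fixed: C(8,2) = 28.
The other 6 form a derangement: !6 = 265.
Total: 28 × 265 = 7420.

7420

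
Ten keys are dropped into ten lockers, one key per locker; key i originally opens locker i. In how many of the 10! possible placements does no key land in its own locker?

1334961

!10 = 10! · Σ_{k=0}^{10} (-1)^k/k!
= 10! - 10!/1! + 10!/2! - 10!/3! + 10!/4! - 10!/5! + 10!/6! - 10!/7! + 10!/8! - 10!/9! + 10!/10!
= 3628800 - 3628800 + 1814400 - 604800 + 151200 - 30240 + 5040 - 720 + 90 - 10 + 1
= 1334961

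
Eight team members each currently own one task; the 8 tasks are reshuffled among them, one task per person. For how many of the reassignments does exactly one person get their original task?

14832

Pick the single fixed position: C(8,1) = 8 ways.
The other 7 form a derangement: !7 = 1854.
Total: 8 × 1854 = 14832.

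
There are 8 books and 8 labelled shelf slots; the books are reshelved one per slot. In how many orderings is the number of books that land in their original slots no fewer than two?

10655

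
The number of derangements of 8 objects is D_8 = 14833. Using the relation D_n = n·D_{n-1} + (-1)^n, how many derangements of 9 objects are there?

133496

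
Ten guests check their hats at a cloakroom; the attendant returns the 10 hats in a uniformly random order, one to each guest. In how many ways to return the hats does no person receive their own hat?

The number of derangements of 10 is !10 = Σ_{k=0}^{10} (-1)^k·10!/k!
= 10! - 10!/1! + 10!/2! - 10!/3! + 10!/4! - 10!/5! + 10!/6! - 10!/7! + 10!/8! - 10!/9! + 10!/10!
= 3628800 - 3628800 + 1814400 - 604800 + 151200 - 30240 + 5040 - 720 + 90 - 10 + 1
= 1334961

1334961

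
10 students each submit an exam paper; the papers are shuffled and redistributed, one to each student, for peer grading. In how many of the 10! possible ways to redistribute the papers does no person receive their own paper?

1334961

The subfactorial !10 = [10!/e] (nearest integer).
10! = 3628800, and 3628800/e ≈ 1334960.92, so !10 = 1334961.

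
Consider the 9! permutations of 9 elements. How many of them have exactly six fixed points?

Choose which 6 of the 9 are fixed: C(9,6) = 84.
The other 3 form a derangement: !3 = 2.
Total: 84 × 2 = 168.

168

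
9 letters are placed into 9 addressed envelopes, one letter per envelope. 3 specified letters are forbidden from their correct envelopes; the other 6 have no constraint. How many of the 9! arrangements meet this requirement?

256320

Inclusion-exclusion on the 3 forbidden self-matches:
Σ_{j=0}^{3} (-1)^j C(3,j)(9-j)!
= C(3,0)·9! - C(3,1)·8! + C(3,2)·7! - C(3,3)·6!
= 362880 - 120960 + 15120 - 720
= 256320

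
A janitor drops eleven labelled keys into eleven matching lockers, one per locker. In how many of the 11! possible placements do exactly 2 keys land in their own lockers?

7342280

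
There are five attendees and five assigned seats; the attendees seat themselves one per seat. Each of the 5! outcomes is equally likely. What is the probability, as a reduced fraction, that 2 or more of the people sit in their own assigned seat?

31/120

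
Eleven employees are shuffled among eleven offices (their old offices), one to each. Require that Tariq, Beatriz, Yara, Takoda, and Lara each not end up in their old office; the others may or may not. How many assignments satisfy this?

25022880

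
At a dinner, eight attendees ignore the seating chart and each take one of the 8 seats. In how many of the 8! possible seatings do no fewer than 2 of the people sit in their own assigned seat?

Sum C(8,i)·!(8-i) for i = 2..8:
  i=2: C(8,2)·!6 = 28·265 = 7420
  i=3: C(8,3)·!5 = 56·44 = 2464
  i=4: C(8,4)·!4 = 70·9 = 630
  i=5: C(8,5)·!3 = 56·2 = 112
  i=6: C(8,6)·!2 = 28·1 = 28
  i=7: C(8,7)·!1 = 8·0 = 0
  i=8: C(8,8)·!0 = 1·1 = 1
Total = 10655.

10655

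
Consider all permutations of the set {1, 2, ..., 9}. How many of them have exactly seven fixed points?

36

Pick the 7 fixed positions: C(9,7) = 36 ways.
The other 2 form a derangement: !2 = 1.
Total: 36 × 1 = 36.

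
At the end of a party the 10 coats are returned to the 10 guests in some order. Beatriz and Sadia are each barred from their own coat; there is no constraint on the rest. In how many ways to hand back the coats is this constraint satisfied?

Let A_j be the event that the j-th constrained one is fixed. By inclusion-exclusion over the 2 events:
Σ_{j=0}^{2} (-1)^j C(2,j)(10-j)!
= C(2,0)·10! - C(2,1)·9! + C(2,2)·8!
= 3628800 - 725760 + 40320
= 2943360

2943360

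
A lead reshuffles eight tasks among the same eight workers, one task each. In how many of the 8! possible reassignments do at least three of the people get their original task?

Sum C(8,i)·!(8-i) for i = 3..8:
  i=3: C(8,3)·!5 = 56·44 = 2464
  i=4: C(8,4)·!4 = 70·9 = 630
  i=5: C(8,5)·!3 = 56·2 = 112
  i=6: C(8,6)·!2 = 28·1 = 28
  i=7: C(8,7)·!1 = 8·0 = 0
  i=8: C(8,8)·!0 = 1·1 = 1
Total = 3235.

3235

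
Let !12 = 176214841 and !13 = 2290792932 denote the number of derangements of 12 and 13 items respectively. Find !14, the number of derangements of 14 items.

32071101049

!14 = (14-1)·(!13 + !12) = 13·(2290792932 + 176214841) = 13·2467007773 = 32071101049.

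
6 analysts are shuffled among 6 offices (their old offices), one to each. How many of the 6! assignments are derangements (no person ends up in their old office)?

The number of derangements of 6 is !6 = Σ_{k=0}^{6} (-1)^k·6!/k!
= 6! - 6!/1! + 6!/2! - 6!/3! + 6!/4! - 6!/5! + 6!/6!
= 720 - 720 + 360 - 120 + 30 - 6 + 1
= 265

265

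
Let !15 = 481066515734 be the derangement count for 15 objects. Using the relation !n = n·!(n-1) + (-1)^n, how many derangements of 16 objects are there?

!16 = 16·481066515734 + 1 = 7697064251745.

7697064251745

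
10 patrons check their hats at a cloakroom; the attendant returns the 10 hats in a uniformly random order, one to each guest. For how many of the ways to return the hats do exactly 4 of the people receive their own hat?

Choose which 4 of the 10 are fixed: C(10,4) = 210.
The other 6 form a derangement: !6 = 265.
Total: 210 × 265 = 55650.

55650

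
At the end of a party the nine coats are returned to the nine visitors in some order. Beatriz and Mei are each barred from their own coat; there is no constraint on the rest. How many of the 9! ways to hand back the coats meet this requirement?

287280

Inclusion-exclusion on the 2 forbidden self-matches:
Σ_{j=0}^{2} (-1)^j C(2,j)(9-j)!
= C(2,0)·9! - C(2,1)·8! + C(2,2)·7!
= 362880 - 80640 + 5040
= 287280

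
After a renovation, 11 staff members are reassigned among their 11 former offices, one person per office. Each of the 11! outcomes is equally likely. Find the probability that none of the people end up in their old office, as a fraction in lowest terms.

1468457/3991680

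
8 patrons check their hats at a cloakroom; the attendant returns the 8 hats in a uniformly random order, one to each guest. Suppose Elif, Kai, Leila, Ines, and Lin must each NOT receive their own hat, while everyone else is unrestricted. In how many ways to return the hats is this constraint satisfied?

21234

Let A_j be the event that the j-th constrained one is fixed. By inclusion-exclusion over the 5 events:
Σ_{j=0}^{5} (-1)^j C(5,j)(8-j)!
= C(5,0)·8! - C(5,1)·7! + C(5,2)·6! - C(5,3)·5! + C(5,4)·4! - C(5,5)·3!
= 40320 - 25200 + 7200 - 1200 + 120 - 6
= 21234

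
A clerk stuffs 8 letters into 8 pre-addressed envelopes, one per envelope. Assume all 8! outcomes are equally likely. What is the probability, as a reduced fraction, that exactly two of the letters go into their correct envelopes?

Favorable outcomes: C(8,2)·!6 = 28·265 = 7420.
Total outcomes: 8! = 40320.
Probability = 7420/40320 = 53/288.

53/288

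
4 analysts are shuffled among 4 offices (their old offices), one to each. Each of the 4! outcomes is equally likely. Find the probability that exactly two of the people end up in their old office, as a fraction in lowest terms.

1/4

Favorable outcomes: C(4,2)·!2 = 6·1 = 6.
Total outcomes: 4! = 24.
Probability = 6/24 = 1/4.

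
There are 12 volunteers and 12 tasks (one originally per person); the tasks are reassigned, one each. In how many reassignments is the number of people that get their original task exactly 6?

244860

Pick the 6 fixed positions: C(12,6) = 924 ways.
The other 6 form a derangement: !6 = 265.
Total: 924 × 265 = 244860.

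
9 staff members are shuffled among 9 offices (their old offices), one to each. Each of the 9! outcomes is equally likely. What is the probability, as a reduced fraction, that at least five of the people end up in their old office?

1339/362880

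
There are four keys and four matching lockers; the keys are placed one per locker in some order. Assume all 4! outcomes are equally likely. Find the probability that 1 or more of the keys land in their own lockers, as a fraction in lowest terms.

5/8

Favorable outcomes: Σ_{i≥1} C(4,i)·!(4-i) = 4·2 + 6·1 + 4·0 + 1·1 = 15.
Total outcomes: 4! = 24.
Probability = 15/24 = 5/8.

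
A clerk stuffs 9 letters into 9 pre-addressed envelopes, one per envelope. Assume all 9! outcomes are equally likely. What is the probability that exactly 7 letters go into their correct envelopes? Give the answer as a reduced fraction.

1/10080

Favorable outcomes: C(9,7)·!2 = 36·1 = 36.
Total outcomes: 9! = 362880.
Probability = 36/362880 = 1/10080.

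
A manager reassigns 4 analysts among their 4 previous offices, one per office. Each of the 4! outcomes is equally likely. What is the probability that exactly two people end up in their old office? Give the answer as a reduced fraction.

1/4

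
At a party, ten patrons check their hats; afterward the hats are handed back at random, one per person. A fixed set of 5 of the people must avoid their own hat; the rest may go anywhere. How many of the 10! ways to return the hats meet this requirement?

2170680

Let A_j be the event that the j-th constrained one is fixed. By inclusion-exclusion over the 5 events:
Σ_{j=0}^{5} (-1)^j C(5,j)(10-j)!
= C(5,0)·10! - C(5,1)·9! + C(5,2)·8! - C(5,3)·7! + C(5,4)·6! - C(5,5)·5!
= 3628800 - 1814400 + 403200 - 50400 + 3600 - 120
= 2170680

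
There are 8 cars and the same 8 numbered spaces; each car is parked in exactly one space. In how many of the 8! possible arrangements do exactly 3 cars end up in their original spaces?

Pick the 3 fixed positions: C(8,3) = 56 ways.
The other 5 form a derangement: !5 = 44.
Total: 56 × 44 = 2464.

2464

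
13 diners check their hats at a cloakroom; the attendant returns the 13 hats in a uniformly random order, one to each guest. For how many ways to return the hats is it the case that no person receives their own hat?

Use !n = (n-1)(!(n-1) + !(n-2)).
!13 = 12·(176214841 + 14684570) = 12·190899411 = 2290792932

2290792932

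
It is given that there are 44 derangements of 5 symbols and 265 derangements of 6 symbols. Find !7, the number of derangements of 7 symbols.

!7 = (7-1)·(!6 + !5) = 6·(265 + 44) = 6·309 = 1854.

1854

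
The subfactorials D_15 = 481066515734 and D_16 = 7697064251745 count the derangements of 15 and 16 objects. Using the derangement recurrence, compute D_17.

130850092279664

D_17 = (17-1)·(D_16 + D_15) = 16·(7697064251745 + 481066515734) = 16·8178130767479 = 130850092279664.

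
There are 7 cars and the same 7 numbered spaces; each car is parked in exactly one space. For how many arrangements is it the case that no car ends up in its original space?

By inclusion-exclusion, !7 = Σ (-1)^k · 7!/k! for k=0..7
= 7! - 7!/1! + 7!/2! - 7!/3! + 7!/4! - 7!/5! + 7!/6! - 7!/7!
= 5040 - 5040 + 2520 - 840 + 210 - 42 + 7 - 1
= 1854

1854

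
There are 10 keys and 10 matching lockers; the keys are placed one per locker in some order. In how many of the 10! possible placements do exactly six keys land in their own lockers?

1890

Choose which 6 of the 10 are fixed: C(10,6) = 210.
The remaining 4 must be deranged: !4 = 9.
Total: 210 × 9 = 1890.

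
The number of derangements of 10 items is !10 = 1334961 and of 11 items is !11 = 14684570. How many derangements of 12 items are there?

176214841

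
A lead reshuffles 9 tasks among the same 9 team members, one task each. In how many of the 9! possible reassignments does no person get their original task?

The number of derangements of 9 is !9 = Σ_{k=0}^{9} (-1)^k·9!/k!
= 9! - 9!/1! + 9!/2! - 9!/3! + 9!/4! - 9!/5! + 9!/6! - 9!/7! + 9!/8! - 9!/9!
= 362880 - 362880 + 181440 - 60480 + 15120 - 3024 + 504 - 72 + 9 - 1
= 133496

133496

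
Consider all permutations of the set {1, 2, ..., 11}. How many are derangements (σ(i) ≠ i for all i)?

14684570

The number of derangements of 11 is !11 = Σ_{k=0}^{11} (-1)^k·11!/k!
= 11! - 11!/1! + 11!/2! - 11!/3! + 11!/4! - 11!/5! + 11!/6! - 11!/7! + 11!/8! - 11!/9! + 11!/10! - 11!/11!
= 39916800 - 39916800 + 19958400 - 6652800 + 1663200 - 332640 + 55440 - 7920 + 990 - 110 + 11 - 1
= 14684570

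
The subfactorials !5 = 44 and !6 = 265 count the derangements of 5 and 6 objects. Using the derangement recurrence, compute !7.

!7 = (7-1)·(!6 + !5) = 6·(265 + 44) = 6·309 = 1854.

1854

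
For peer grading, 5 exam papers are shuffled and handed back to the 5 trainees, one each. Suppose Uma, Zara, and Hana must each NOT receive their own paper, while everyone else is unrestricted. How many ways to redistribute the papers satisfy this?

Let A_j be the event that the j-th constrained one is fixed. By inclusion-exclusion over the 3 events:
Σ_{j=0}^{3} (-1)^j C(3,j)(5-j)!
= C(3,0)·5! - C(3,1)·4! + C(3,2)·3! - C(3,3)·2!
= 120 - 72 + 18 - 2
= 64

64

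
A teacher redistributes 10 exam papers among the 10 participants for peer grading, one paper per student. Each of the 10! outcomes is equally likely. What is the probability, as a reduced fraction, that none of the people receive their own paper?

16481/44800

Favorable outcomes: !10 = 1334961.
Total outcomes: 10! = 3628800.
Probability = 1334961/3628800 = 16481/44800.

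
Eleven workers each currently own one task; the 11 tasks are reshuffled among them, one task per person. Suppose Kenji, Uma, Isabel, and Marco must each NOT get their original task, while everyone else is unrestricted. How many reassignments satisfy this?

Inclusion-exclusion on the 4 forbidden self-matches:
Σ_{j=0}^{4} (-1)^j C(4,j)(11-j)!
= C(4,0)·11! - C(4,1)·10! + C(4,2)·9! - C(4,3)·8! + C(4,4)·7!
= 39916800 - 14515200 + 2177280 - 161280 + 5040
= 27422640

27422640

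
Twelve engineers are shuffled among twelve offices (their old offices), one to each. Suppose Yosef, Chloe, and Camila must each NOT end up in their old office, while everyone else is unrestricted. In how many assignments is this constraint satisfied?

369774720

Inclusion-exclusion on the 3 forbidden self-matches:
Σ_{j=0}^{3} (-1)^j C(3,j)(12-j)!
= C(3,0)·12! - C(3,1)·11! + C(3,2)·10! - C(3,3)·9!
= 479001600 - 119750400 + 10886400 - 362880
= 369774720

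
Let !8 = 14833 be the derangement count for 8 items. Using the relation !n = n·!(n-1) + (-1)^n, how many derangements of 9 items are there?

133496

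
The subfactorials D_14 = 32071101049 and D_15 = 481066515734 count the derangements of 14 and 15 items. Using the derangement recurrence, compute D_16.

7697064251745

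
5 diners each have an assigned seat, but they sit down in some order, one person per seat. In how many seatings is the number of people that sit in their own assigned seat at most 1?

Sum C(5,i)·!(5-i) for i = 0..1:
  i=0: C(5,0)·!5 = 1·44 = 44
  i=1: C(5,1)·!4 = 5·9 = 45
Total = 89.

89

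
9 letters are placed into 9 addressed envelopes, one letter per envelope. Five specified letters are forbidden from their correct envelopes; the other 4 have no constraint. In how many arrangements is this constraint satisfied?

Let A_j be the event that the j-th constrained one is fixed. By inclusion-exclusion over the 5 events:
Σ_{j=0}^{5} (-1)^j C(5,j)(9-j)!
= C(5,0)·9! - C(5,1)·8! + C(5,2)·7! - C(5,3)·6! + C(5,4)·5! - C(5,5)·4!
= 362880 - 201600 + 50400 - 7200 + 600 - 24
= 205056

205056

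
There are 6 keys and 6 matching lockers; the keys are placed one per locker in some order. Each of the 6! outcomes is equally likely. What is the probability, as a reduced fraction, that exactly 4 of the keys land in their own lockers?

Favorable outcomes: C(6,4)·!2 = 15·1 = 15.
Total outcomes: 6! = 720.
Probability = 15/720 = 1/48.

1/48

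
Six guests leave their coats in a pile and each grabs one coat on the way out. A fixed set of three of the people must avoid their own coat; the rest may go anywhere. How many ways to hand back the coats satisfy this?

426

Inclusion-exclusion on the 3 forbidden self-matches:
Σ_{j=0}^{3} (-1)^j C(3,j)(6-j)!
= C(3,0)·6! - C(3,1)·5! + C(3,2)·4! - C(3,3)·3!
= 720 - 360 + 72 - 6
= 426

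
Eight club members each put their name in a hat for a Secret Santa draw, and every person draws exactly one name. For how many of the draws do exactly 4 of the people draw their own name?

630

Pick the 4 fixed positions: C(8,4) = 70 ways.
The other 4 form a derangement: !4 = 9.
Total: 70 × 9 = 630.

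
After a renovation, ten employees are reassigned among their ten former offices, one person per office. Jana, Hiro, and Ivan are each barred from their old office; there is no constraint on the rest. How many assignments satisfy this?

2656080

Inclusion-exclusion on the 3 forbidden self-matches:
Σ_{j=0}^{3} (-1)^j C(3,j)(10-j)!
= C(3,0)·10! - C(3,1)·9! + C(3,2)·8! - C(3,3)·7!
= 3628800 - 1088640 + 120960 - 5040
= 2656080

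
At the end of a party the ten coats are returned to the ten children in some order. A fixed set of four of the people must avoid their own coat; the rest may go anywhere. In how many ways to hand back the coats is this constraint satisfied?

2399760

Let A_j be the event that the j-th constrained one is fixed. By inclusion-exclusion over the 4 events:
Σ_{j=0}^{4} (-1)^j C(4,j)(10-j)!
= C(4,0)·10! - C(4,1)·9! + C(4,2)·8! - C(4,3)·7! + C(4,4)·6!
= 3628800 - 1451520 + 241920 - 20160 + 720
= 2399760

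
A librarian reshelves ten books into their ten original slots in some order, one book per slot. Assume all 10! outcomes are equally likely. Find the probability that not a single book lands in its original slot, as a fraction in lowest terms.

16481/44800

Favorable outcomes: !10 = 1334961.
Total outcomes: 10! = 3628800.
Probability = 1334961/3628800 = 16481/44800.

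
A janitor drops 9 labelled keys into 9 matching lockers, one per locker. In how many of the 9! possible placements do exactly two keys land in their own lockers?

66744

Choose which 2 of the 9 are fixed: C(9,2) = 36.
The other 7 form a derangement: !7 = 1854.
Total: 36 × 1854 = 66744.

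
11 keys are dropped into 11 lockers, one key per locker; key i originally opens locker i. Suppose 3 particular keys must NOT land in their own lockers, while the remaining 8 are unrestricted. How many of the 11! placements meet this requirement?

Inclusion-exclusion on the 3 forbidden self-matches:
Σ_{j=0}^{3} (-1)^j C(3,j)(11-j)!
= C(3,0)·11! - C(3,1)·10! + C(3,2)·9! - C(3,3)·8!
= 39916800 - 10886400 + 1088640 - 40320
= 30078720

30078720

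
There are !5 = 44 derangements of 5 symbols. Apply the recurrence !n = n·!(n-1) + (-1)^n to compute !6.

265

!6 = 6·44 + 1 = 265.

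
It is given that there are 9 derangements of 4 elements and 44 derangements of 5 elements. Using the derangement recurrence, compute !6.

265

!6 = (6-1)·(!5 + !4) = 5·(44 + 9) = 5·53 = 265.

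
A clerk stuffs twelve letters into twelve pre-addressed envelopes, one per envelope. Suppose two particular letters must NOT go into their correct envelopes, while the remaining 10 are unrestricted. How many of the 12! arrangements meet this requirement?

Let A_j be the event that the j-th constrained one is fixed. By inclusion-exclusion over the 2 events:
Σ_{j=0}^{2} (-1)^j C(2,j)(12-j)!
= C(2,0)·12! - C(2,1)·11! + C(2,2)·10!
= 479001600 - 79833600 + 3628800
= 402796800

402796800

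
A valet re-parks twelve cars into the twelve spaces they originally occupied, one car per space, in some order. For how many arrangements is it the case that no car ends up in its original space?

The number of derangements of 12 is !12 = Σ_{k=0}^{12} (-1)^k·12!/k!
= 12! - 12!/1! + 12!/2! - 12!/3! + 12!/4! - 12!/5! + 12!/6! - 12!/7! + 12!/8! - 12!/9! + 12!/10! - 12!/11! + 12!/12!
= 479001600 - 479001600 + 239500800 - 79833600 + 19958400 - 3991680 + 665280 - 95040 + 11880 - 1320 + 132 - 12 + 1
= 176214841

176214841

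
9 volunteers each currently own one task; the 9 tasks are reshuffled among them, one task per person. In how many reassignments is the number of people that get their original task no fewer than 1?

229384

# with exactly i fixed is C(9,i)·!(9-i); sum over i=1..9:
  i=1: C(9,1)·!8 = 9·14833 = 133497
  i=2: C(9,2)·!7 = 36·1854 = 66744
  i=3: C(9,3)·!6 = 84·265 = 22260
  i=4: C(9,4)·!5 = 126·44 = 5544
  i=5: C(9,5)·!4 = 126·9 = 1134
  i=6: C(9,6)·!3 = 84·2 = 168
  i=7: C(9,7)·!2 = 36·1 = 36
  i=8: C(9,8)·!1 = 9·0 = 0
  i=9: C(9,9)·!0 = 1·1 = 1
Total = 229384.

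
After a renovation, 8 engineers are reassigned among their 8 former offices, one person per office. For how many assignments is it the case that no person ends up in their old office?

The number of derangements of 8 is !8 = Σ_{k=0}^{8} (-1)^k·8!/k!
= 8! - 8!/1! + 8!/2! - 8!/3! + 8!/4! - 8!/5! + 8!/6! - 8!/7! + 8!/8!
= 40320 - 40320 + 20160 - 6720 + 1680 - 336 + 56 - 8 + 1
= 14833

14833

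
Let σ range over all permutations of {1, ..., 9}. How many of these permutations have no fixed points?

133496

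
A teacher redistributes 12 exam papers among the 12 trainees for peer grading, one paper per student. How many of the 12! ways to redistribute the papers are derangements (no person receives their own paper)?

176214841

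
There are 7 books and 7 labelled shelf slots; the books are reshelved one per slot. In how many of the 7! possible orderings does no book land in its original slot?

!7 is the nearest integer to 7!/e.
7! = 5040, and 5040/e ≈ 1854.11, so !7 = 1854.

1854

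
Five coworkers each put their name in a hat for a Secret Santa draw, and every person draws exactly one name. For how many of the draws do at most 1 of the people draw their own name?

89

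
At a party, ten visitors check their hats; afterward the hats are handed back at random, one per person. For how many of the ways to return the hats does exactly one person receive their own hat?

1334960

Pick the single fixed position: C(10,1) = 10 ways.
The other 9 form a derangement: !9 = 133496.
Total: 10 × 133496 = 1334960.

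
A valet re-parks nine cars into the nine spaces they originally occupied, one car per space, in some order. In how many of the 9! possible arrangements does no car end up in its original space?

133496

Use !n = (n-1)(!(n-1) + !(n-2)).
!9 = 8·(14833 + 1854) = 8·16687 = 133496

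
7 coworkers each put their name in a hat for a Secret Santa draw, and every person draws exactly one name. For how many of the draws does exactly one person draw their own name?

Pick the single fixed position: C(7,1) = 7 ways.
The remaining 6 must be deranged: !6 = 265.
Total: 7 × 265 = 1855.

1855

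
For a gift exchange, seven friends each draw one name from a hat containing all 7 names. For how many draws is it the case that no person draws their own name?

1854

The subfactorial !7 = [7!/e] (nearest integer).
7! = 5040, and 5040/e ≈ 1854.11, so !7 = 1854.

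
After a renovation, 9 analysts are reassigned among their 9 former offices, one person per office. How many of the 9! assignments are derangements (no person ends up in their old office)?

!9 is the nearest integer to 9!/e.
9! = 362880, and 362880/e ≈ 133496.09, so !9 = 133496.

133496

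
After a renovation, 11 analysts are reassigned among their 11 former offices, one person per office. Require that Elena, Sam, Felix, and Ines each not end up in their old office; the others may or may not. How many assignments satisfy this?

Inclusion-exclusion on the 4 forbidden self-matches:
Σ_{j=0}^{4} (-1)^j C(4,j)(11-j)!
= C(4,0)·11! - C(4,1)·10! + C(4,2)·9! - C(4,3)·8! + C(4,4)·7!
= 39916800 - 14515200 + 2177280 - 161280 + 5040
= 27422640

27422640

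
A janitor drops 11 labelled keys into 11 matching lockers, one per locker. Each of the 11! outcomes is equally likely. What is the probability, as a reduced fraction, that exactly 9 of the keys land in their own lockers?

1/725760

Favorable outcomes: C(11,9)·!2 = 55·1 = 55.
Total outcomes: 11! = 39916800.
Probability = 55/39916800 = 1/725760.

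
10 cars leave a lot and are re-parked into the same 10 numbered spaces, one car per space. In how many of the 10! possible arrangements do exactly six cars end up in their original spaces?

1890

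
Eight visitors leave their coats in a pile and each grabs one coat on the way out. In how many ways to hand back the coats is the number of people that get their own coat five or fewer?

Sum C(8,i)·!(8-i) for i = 0..5:
  i=0: C(8,0)·!8 = 1·14833 = 14833
  i=1: C(8,1)·!7 = 8·1854 = 14832
  i=2: C(8,2)·!6 = 28·265 = 7420
  i=3: C(8,3)·!5 = 56·44 = 2464
  i=4: C(8,4)·!4 = 70·9 = 630
  i=5: C(8,5)·!3 = 56·2 = 112
Total = 40291.

40291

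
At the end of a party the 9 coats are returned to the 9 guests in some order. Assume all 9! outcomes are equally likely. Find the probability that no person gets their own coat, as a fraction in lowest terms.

16687/45360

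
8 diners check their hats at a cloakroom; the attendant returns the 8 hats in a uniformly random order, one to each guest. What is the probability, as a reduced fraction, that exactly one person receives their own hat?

Favorable outcomes: C(8,1)·!7 = 8·1854 = 14832.
Total outcomes: 8! = 40320.
Probability = 14832/40320 = 103/280.

103/280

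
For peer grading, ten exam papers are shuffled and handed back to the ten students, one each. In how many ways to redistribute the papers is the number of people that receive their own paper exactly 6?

Choose which 6 of the 10 are fixed: C(10,6) = 210.
The remaining 4 must be deranged: !4 = 9.
Total: 210 × 9 = 1890.

1890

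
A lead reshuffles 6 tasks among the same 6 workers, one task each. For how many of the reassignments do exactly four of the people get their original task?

15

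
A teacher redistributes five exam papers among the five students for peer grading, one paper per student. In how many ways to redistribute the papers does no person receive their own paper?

44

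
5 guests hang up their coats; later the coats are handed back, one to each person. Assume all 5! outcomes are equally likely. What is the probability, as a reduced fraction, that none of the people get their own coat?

11/30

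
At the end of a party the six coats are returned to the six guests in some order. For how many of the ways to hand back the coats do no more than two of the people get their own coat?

# with exactly i fixed is C(6,i)·!(6-i); sum over i=0..2:
  i=0: C(6,0)·!6 = 1·265 = 265
  i=1: C(6,1)·!5 = 6·44 = 264
  i=2: C(6,2)·!4 = 15·9 = 135
Total = 664.

664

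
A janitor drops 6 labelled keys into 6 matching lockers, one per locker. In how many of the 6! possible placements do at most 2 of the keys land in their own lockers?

# with exactly i fixed is C(6,i)·!(6-i); sum over i=0..2:
  i=0: C(6,0)·!6 = 1·265 = 265
  i=1: C(6,1)·!5 = 6·44 = 264
  i=2: C(6,2)·!4 = 15·9 = 135
Total = 664.

664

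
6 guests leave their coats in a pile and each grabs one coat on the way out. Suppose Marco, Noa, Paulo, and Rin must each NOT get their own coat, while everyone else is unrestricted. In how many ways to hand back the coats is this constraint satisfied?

Inclusion-exclusion on the 4 forbidden self-matches:
Σ_{j=0}^{4} (-1)^j C(4,j)(6-j)!
= C(4,0)·6! - C(4,1)·5! + C(4,2)·4! - C(4,3)·3! + C(4,4)·2!
= 720 - 480 + 144 - 24 + 2
= 362

362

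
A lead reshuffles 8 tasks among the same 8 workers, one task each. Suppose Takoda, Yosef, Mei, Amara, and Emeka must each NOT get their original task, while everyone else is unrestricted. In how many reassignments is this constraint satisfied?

21234

Let A_j be the event that the j-th constrained one is fixed. By inclusion-exclusion over the 5 events:
Σ_{j=0}^{5} (-1)^j C(5,j)(8-j)!
= C(5,0)·8! - C(5,1)·7! + C(5,2)·6! - C(5,3)·5! + C(5,4)·4! - C(5,5)·3!
= 40320 - 25200 + 7200 - 1200 + 120 - 6
= 21234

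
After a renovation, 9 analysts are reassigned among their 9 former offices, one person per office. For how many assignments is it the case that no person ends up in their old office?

133496

The number of derangements of 9 is !9 = Σ_{k=0}^{9} (-1)^k·9!/k!
= 9! - 9!/1! + 9!/2! - 9!/3! + 9!/4! - 9!/5! + 9!/6! - 9!/7! + 9!/8! - 9!/9!
= 362880 - 362880 + 181440 - 60480 + 15120 - 3024 + 504 - 72 + 9 - 1
= 133496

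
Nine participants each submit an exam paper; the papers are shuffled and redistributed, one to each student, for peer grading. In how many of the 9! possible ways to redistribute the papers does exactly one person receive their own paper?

Pick the single fixed position: C(9,1) = 9 ways.
The other 8 form a derangement: !8 = 14833.
Total: 9 × 14833 = 133497.

133497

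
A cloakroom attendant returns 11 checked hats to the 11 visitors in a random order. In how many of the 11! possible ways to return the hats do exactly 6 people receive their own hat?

20328

Pick the 6 fixed positions: C(11,6) = 462 ways.
The other 5 form a derangement: !5 = 44.
Total: 462 × 44 = 20328.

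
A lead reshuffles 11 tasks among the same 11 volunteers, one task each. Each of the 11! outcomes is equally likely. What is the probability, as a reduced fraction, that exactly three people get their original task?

2119/34560

Favorable outcomes: C(11,3)·!8 = 165·14833 = 2447445.
Total outcomes: 11! = 39916800.
Probability = 2447445/39916800 = 2119/34560.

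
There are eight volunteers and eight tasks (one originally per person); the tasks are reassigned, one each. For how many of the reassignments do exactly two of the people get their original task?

7420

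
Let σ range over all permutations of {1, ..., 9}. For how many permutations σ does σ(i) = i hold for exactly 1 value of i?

133497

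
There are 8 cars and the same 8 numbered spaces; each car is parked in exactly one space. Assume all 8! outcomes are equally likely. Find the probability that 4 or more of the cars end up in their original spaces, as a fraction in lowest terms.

Favorable outcomes: Σ_{i≥4} C(8,i)·!(8-i) = 70·9 + 56·2 + 28·1 + 8·0 + 1·1 = 771.
Total outcomes: 8! = 40320.
Probability = 771/40320 = 257/13440.

257/13440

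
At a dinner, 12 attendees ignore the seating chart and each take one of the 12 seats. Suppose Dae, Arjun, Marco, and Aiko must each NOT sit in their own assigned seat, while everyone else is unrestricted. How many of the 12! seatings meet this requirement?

339696000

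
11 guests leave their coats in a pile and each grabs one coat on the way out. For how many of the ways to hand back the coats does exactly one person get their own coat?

14684571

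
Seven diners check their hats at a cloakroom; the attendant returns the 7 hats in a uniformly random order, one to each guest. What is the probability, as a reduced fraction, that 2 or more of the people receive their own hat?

1331/5040

Favorable outcomes: Σ_{i≥2} C(7,i)·!(7-i) = 21·44 + 35·9 + 35·2 + 21·1 + 7·0 + 1·1 = 1331.
Total outcomes: 7! = 5040.
Probability = 1331/5040 = 1331/5040.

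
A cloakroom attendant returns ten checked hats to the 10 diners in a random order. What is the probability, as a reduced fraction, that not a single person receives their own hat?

Favorable outcomes: !10 = 1334961.
Total outcomes: 10! = 3628800.
Probability = 1334961/3628800 = 16481/44800.

16481/44800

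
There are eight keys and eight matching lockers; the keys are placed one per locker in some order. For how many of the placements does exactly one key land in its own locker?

Pick the single fixed position: C(8,1) = 8 ways.
The other 7 form a derangement: !7 = 1854.
Total: 8 × 1854 = 14832.

14832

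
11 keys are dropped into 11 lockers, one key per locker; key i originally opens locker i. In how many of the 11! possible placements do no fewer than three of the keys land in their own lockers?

3205379

Sum C(11,i)·!(11-i) for i = 3..11:
  i=3: C(11,3)·!8 = 165·14833 = 2447445
  i=4: C(11,4)·!7 = 330·1854 = 611820
  i=5: C(11,5)·!6 = 462·265 = 122430
  i=6: C(11,6)·!5 = 462·44 = 20328
  i=7: C(11,7)·!4 = 330·9 = 2970
  i=8: C(11,8)·!3 = 165·2 = 330
  i=9: C(11,9)·!2 = 55·1 = 55
  i=10: C(11,10)·!1 = 11·0 = 0
  i=11: C(11,11)·!0 = 1·1 = 1
Total = 3205379.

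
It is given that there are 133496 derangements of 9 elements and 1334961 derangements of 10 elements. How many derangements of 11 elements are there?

14684570

!11 = (11-1)·(!10 + !9) = 10·(1334961 + 133496) = 10·1468457 = 14684570.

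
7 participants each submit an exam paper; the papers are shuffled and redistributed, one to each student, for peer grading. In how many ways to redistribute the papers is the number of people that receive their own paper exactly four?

70

Choose which 4 of the 7 are fixed: C(7,4) = 35.
The remaining 3 must be deranged: !3 = 2.
Total: 35 × 2 = 70.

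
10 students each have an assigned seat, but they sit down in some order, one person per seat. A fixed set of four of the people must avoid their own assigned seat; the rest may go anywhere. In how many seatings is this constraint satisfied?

2399760

Let A_j be the event that the j-th constrained one is fixed. By inclusion-exclusion over the 4 events:
Σ_{j=0}^{4} (-1)^j C(4,j)(10-j)!
= C(4,0)·10! - C(4,1)·9! + C(4,2)·8! - C(4,3)·7! + C(4,4)·6!
= 3628800 - 1451520 + 241920 - 20160 + 720
= 2399760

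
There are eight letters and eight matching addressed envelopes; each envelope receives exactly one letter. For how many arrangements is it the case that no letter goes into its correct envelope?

14833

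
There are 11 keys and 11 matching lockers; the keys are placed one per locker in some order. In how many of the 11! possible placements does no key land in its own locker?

By inclusion-exclusion, !11 = Σ (-1)^k · 11!/k! for k=0..11
= 11! - 11!/1! + 11!/2! - 11!/3! + 11!/4! - 11!/5! + 11!/6! - 11!/7! + 11!/8! - 11!/9! + 11!/10! - 11!/11!
= 39916800 - 39916800 + 19958400 - 6652800 + 1663200 - 332640 + 55440 - 7920 + 990 - 110 + 11 - 1
= 14684570

14684570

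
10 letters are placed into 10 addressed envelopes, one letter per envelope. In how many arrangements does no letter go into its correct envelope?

1334961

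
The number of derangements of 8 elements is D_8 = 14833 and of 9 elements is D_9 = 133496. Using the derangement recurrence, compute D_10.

D_10 = (10-1)·(D_9 + D_8) = 9·(133496 + 14833) = 9·148329 = 1334961.

1334961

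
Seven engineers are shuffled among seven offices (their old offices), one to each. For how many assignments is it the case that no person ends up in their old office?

!7 = 7! · Σ_{k=0}^{7} (-1)^k/k!
= 7! - 7!/1! + 7!/2! - 7!/3! + 7!/4! - 7!/5! + 7!/6! - 7!/7!
= 5040 - 5040 + 2520 - 840 + 210 - 42 + 7 - 1
= 1854

1854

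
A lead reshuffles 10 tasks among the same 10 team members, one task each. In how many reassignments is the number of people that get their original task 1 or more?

2293839

Sum C(10,i)·!(10-i) for i = 1..10:
  i=1: C(10,1)·!9 = 10·133496 = 1334960
  i=2: C(10,2)·!8 = 45·14833 = 667485
  i=3: C(10,3)·!7 = 120·1854 = 222480
  i=4: C(10,4)·!6 = 210·265 = 55650
  i=5: C(10,5)·!5 = 252·44 = 11088
  i=6: C(10,6)·!4 = 210·9 = 1890
  i=7: C(10,7)·!3 = 120·2 = 240
  i=8: C(10,8)·!2 = 45·1 = 45
  i=9: C(10,9)·!1 = 10·0 = 0
  i=10: C(10,10)·!0 = 1·1 = 1
Total = 2293839.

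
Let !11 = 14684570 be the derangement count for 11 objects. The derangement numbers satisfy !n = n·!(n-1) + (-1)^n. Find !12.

176214841

!12 = 12·14684570 + 1 = 176214841.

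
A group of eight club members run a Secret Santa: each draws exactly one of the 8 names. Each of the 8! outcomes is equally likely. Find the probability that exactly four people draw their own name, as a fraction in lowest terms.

1/64

Favorable outcomes: C(8,4)·!4 = 70·9 = 630.
Total outcomes: 8! = 40320.
Probability = 630/40320 = 1/64.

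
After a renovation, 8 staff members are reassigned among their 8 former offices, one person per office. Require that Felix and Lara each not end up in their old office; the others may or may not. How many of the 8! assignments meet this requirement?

30960

Inclusion-exclusion on the 2 forbidden self-matches:
Σ_{j=0}^{2} (-1)^j C(2,j)(8-j)!
= C(2,0)·8! - C(2,1)·7! + C(2,2)·6!
= 40320 - 10080 + 720
= 30960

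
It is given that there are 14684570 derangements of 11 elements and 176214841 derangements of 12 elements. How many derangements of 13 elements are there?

2290792932

D_13 = (13-1)·(D_12 + D_11) = 12·(176214841 + 14684570) = 12·190899411 = 2290792932.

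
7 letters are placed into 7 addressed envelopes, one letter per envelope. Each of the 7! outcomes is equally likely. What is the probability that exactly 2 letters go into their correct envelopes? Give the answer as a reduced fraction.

11/60

Favorable outcomes: C(7,2)·!5 = 21·44 = 924.
Total outcomes: 7! = 5040.
Probability = 924/5040 = 11/60.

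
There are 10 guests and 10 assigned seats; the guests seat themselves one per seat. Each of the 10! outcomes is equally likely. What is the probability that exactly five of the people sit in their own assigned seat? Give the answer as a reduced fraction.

11/3600

Favorable outcomes: C(10,5)·!5 = 252·44 = 11088.
Total outcomes: 10! = 3628800.
Probability = 11088/3628800 = 11/3600.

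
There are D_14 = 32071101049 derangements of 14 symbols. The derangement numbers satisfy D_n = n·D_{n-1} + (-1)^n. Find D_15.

D_15 = 15·32071101049 - 1 = 481066515734.

481066515734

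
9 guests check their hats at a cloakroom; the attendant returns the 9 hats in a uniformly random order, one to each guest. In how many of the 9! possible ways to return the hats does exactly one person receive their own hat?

133497

Pick the single fixed position: C(9,1) = 9 ways.
The remaining 8 must be deranged: !8 = 14833.
Total: 9 × 14833 = 133497.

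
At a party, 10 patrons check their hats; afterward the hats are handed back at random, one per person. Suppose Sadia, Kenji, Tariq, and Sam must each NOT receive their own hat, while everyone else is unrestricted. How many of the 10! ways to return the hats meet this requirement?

Inclusion-exclusion on the 4 forbidden self-matches:
Σ_{j=0}^{4} (-1)^j C(4,j)(10-j)!
= C(4,0)·10! - C(4,1)·9! + C(4,2)·8! - C(4,3)·7! + C(4,4)·6!
= 3628800 - 1451520 + 241920 - 20160 + 720
= 2399760

2399760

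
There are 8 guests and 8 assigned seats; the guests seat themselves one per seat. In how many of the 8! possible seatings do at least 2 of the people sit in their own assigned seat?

# with exactly i fixed is C(8,i)·!(8-i); sum over i=2..8:
  i=2: C(8,2)·!6 = 28·265 = 7420
  i=3: C(8,3)·!5 = 56·44 = 2464
  i=4: C(8,4)·!4 = 70·9 = 630
  i=5: C(8,5)·!3 = 56·2 = 112
  i=6: C(8,6)·!2 = 28·1 = 28
  i=7: C(8,7)·!1 = 8·0 = 0
  i=8: C(8,8)·!0 = 1·1 = 1
Total = 10655.

10655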